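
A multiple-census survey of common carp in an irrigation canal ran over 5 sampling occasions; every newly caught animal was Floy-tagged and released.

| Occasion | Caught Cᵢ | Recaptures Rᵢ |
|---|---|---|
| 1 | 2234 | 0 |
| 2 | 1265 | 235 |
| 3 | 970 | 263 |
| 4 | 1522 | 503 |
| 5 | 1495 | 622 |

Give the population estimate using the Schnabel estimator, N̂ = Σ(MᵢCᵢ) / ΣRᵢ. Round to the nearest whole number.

Marked at large before each occasion: Mᵢ = Σⱼ<ᵢ (Cⱼ − Rⱼ) → M1=0, M2=2234, M3=3264, M4=3971, M5=4990
Σ MᵢCᵢ = 0·2234 + 2234·1265 + 3264·970 + 3971·1522 + 4990·1495 = 0 + 2826010 + 3166080 + 6043862 + 7460050 = 19496002
Σ Rᵢ = 0 + 235 + 263 + 503 + 622 = 1623
N̂ = 19496002 / 1623 ≈ 12012.3 → 12012

N ≈ 12,012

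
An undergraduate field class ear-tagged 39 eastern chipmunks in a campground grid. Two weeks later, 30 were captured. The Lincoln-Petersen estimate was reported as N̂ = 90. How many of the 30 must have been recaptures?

R = 13

From N = M·C/R: R = M·C / N = 39·30 / 90 = 1170 / 90 = 13.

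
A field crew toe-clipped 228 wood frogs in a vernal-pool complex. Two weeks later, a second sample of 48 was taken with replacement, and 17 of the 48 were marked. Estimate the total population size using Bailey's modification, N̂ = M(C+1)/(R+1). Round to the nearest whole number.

N̂ = 228·(48+1)/(17+1) = 228·49/18 = 11172/18 ≈ 620.7 → 621

N ≈ 621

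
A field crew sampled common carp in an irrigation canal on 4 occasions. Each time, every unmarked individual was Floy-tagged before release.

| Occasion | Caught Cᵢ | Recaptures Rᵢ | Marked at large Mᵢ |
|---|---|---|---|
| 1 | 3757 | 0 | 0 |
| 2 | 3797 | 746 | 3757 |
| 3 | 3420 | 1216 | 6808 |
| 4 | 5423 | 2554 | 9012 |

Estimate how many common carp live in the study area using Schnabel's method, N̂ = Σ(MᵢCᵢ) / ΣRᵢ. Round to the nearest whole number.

N ≈ 19,137

Σ MᵢCᵢ = 0·3757 + 3757·3797 + 6808·3420 + 9012·5423 = 0 + 14265329 + 23283360 + 48872076 = 86420765
Σ Rᵢ = 0 + 746 + 1216 + 2554 = 4516
N̂ = 86420765 / 4516 ≈ 19136.6 → 19137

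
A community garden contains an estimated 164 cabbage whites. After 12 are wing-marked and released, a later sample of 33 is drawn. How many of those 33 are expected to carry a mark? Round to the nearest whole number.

The marked fraction of the population is 12/164, so in a sample of 33 expect C·(M/N) marked.
E[R] = 12 × 33 / 164 = 396 / 164 ≈ 2.4 → 2

expected recaptures ≈ 2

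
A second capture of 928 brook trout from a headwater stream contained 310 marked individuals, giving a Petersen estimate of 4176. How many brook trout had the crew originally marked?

From N = M·C/R: M = N·R / C = 4176·310 / 928 = 1294560 / 928 = 1395.

M = 1395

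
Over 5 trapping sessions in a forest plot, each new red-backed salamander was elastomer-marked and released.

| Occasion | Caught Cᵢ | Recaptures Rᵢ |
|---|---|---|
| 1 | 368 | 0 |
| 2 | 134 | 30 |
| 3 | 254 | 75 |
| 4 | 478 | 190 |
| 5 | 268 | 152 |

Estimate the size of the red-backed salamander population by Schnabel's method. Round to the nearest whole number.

N ≈ 1638

Marked at large before each occasion: Mᵢ = Σⱼ<ᵢ (Cⱼ − Rⱼ) → M1=0, M2=368, M3=472, M4=651, M5=939
Σ MᵢCᵢ = 0·368 + 368·134 + 472·254 + 651·478 + 939·268 = 0 + 49312 + 119888 + 311178 + 251652 = 732030
Σ Rᵢ = 0 + 30 + 75 + 190 + 152 = 447
N̂ = 732030 / 447 ≈ 1637.7 → 1638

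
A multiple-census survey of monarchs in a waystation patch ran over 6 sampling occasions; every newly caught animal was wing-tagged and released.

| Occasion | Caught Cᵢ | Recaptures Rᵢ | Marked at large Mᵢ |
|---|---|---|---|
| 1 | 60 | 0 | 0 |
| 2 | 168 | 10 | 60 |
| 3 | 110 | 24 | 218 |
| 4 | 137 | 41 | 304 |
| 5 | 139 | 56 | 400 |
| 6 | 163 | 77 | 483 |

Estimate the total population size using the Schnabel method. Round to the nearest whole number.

N ≈ 1010

Σ MᵢCᵢ = 0·60 + 60·168 + 218·110 + 304·137 + 400·139 + 483·163 = 0 + 10080 + 23980 + 41648 + 55600 + 78729 = 210037
Σ Rᵢ = 0 + 10 + 24 + 41 + 56 + 77 = 208
N̂ = 210037 / 208 ≈ 1009.8 → 1010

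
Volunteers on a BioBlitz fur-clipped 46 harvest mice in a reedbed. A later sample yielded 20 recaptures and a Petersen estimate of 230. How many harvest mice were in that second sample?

From N = M·C/R: C = N·R / M = 230·20 / 46 = 4600 / 46 = 100.

C = 100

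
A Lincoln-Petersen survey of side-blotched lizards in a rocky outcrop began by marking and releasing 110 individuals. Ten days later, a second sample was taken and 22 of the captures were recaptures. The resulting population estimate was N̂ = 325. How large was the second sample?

C = 65

From N = M·C/R: C = N·R / M = 325·22 / 110 = 7150 / 110 = 65.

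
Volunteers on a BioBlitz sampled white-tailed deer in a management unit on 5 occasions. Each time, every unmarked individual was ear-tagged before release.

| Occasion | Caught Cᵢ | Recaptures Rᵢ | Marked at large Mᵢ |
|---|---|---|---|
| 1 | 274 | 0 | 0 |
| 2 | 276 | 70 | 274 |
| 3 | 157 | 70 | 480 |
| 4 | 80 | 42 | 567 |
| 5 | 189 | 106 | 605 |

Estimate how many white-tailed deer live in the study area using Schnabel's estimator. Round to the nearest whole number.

Σ MᵢCᵢ = 0·274 + 274·276 + 480·157 + 567·80 + 605·189 = 0 + 75624 + 75360 + 45360 + 114345 = 310689
Σ Rᵢ = 0 + 70 + 70 + 42 + 106 = 288
N̂ = 310689 / 288 ≈ 1078.8 → 1079

N ≈ 1079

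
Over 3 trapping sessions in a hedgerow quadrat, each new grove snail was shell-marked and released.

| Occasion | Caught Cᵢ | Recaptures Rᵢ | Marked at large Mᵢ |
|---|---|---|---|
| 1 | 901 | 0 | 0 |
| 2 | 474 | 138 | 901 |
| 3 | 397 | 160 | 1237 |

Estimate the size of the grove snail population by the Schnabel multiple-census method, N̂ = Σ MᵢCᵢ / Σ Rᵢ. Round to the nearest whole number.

N ≈ 3081

Σ MᵢCᵢ = 0·901 + 901·474 + 1237·397 = 0 + 427074 + 491089 = 918163
Σ Rᵢ = 0 + 138 + 160 = 298
N̂ = 918163 / 298 ≈ 3081.1 → 3081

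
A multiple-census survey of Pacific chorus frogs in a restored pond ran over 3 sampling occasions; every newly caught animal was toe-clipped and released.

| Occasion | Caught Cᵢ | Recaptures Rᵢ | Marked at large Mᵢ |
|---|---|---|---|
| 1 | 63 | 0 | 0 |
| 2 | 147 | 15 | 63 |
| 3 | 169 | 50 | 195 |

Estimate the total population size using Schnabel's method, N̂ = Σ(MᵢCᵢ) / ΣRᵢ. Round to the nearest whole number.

N ≈ 649

Σ MᵢCᵢ = 0·63 + 63·147 + 195·169 = 0 + 9261 + 32955 = 42216
Σ Rᵢ = 0 + 15 + 50 = 65
N̂ = 42216 / 65 ≈ 649.48 → 649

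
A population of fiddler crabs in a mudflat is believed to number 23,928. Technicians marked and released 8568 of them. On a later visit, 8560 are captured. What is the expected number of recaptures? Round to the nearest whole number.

Expected recaptures E[R] = M·C / N.
E[R] = 8568 × 8560 / 23928 = 73342080 / 23928 ≈ 3065.1 → 3065

expected recaptures ≈ 3065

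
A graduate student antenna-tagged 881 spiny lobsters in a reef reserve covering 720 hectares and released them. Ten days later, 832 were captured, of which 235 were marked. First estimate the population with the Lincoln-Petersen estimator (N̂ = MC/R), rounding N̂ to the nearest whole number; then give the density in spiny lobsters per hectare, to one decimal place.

density ≈ 4.3 spiny lobsters per hectare

N̂ = 881·832/235 = 732992/235 ≈ 3119.1 → 3119
Density = N̂ / area = 3119 / 720 ≈ 4.33 → 4.3 per hectare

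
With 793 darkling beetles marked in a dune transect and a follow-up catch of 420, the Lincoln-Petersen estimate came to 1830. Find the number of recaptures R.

R = 182

From N = M·C/R: R = M·C / N = 793·420 / 1830 = 333060 / 1830 = 182.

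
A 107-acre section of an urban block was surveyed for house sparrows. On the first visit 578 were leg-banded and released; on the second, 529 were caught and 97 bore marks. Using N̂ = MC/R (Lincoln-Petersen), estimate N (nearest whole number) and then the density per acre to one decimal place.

density ≈ 29.5 house sparrows per acre

N̂ = 578·529/97 = 305762/97 ≈ 3152.2 → 3152
Density = N̂ / area = 3152 / 107 ≈ 29.46 → 29.5 per acre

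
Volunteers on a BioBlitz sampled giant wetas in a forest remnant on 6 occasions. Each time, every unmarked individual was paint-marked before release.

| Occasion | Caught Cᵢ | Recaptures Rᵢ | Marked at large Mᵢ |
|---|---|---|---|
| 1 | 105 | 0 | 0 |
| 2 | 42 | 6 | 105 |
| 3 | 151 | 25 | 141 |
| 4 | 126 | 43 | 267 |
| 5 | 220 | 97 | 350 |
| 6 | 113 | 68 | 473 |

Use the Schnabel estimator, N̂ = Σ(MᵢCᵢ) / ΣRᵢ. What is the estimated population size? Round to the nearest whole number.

N ≈ 794

Σ MᵢCᵢ = 0·105 + 105·42 + 141·151 + 267·126 + 350·220 + 473·113 = 0 + 4410 + 21291 + 33642 + 77000 + 53449 = 189792
Σ Rᵢ = 0 + 6 + 25 + 43 + 97 + 68 = 239
N̂ = 189792 / 239 ≈ 794.1 → 794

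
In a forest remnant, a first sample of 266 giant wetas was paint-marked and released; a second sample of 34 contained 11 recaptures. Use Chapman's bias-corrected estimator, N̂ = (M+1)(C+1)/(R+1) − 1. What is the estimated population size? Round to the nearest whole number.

N̂ = (266+1)(34+1)/(11+1) − 1 = 267·35/12 − 1
= 9345/12 − 1 ≈ 778.8 − 1 ≈ 777.8 → 778

N ≈ 778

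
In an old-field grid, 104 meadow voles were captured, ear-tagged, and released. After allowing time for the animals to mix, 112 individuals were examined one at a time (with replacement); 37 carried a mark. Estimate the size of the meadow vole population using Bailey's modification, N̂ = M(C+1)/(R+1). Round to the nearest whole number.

N ≈ 309

N̂ = 104·(112+1)/(37+1) = 104·113/38 = 11752/38 ≈ 309.3 → 309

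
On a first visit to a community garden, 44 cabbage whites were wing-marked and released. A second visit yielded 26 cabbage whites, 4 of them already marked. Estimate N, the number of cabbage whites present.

N = 286

The marked fraction in the recapture sample should equal the marked fraction in the population: 4/26 = 44/N.
N = (44 × 26) / 4 = 1144 / 4 = 286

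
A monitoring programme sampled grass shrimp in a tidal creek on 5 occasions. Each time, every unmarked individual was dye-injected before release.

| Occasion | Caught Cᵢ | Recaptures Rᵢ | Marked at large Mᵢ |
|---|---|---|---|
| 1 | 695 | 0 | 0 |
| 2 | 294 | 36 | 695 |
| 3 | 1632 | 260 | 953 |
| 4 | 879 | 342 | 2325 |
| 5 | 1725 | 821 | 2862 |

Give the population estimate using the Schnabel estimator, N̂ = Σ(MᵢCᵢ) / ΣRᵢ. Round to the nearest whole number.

N ≈ 5991

Σ MᵢCᵢ = 0·695 + 695·294 + 953·1632 + 2325·879 + 2862·1725 = 0 + 204330 + 1555296 + 2043675 + 4936950 = 8740251
Σ Rᵢ = 0 + 36 + 260 + 342 + 821 = 1459
N̂ = 8740251 / 1459 ≈ 5990.6 → 5991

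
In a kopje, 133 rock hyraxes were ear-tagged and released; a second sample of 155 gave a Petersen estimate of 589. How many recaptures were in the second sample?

From N = M·C/R: R = M·C / N = 133·155 / 589 = 20615 / 589 = 35.

R = 35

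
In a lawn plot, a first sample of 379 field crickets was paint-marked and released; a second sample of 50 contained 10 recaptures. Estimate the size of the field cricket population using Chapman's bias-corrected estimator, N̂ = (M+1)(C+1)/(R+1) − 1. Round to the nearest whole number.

N ≈ 1761

N̂ = (379+1)(50+1)/(10+1) − 1 = 380·51/11 − 1
= 19380/11 − 1 ≈ 1761.8 − 1 ≈ 1760.8 → 1761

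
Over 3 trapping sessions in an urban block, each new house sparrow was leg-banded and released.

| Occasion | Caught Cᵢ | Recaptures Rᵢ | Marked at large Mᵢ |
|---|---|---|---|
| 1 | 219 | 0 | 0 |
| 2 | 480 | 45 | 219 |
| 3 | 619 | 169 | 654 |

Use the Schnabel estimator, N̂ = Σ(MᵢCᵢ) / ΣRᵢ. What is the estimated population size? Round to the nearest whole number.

Σ MᵢCᵢ = 0·219 + 219·480 + 654·619 = 0 + 105120 + 404826 = 509946
Σ Rᵢ = 0 + 45 + 169 = 214
N̂ = 509946 / 214 ≈ 2382.9 → 2383

N ≈ 2383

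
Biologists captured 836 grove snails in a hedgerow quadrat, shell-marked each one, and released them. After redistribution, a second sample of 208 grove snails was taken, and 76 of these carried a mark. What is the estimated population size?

If marked individuals mix randomly, R/C ≈ M/N, giving N ≈ M·C/R.
N = (836 × 208) / 76 = 173888 / 76 = 2288

N = 2288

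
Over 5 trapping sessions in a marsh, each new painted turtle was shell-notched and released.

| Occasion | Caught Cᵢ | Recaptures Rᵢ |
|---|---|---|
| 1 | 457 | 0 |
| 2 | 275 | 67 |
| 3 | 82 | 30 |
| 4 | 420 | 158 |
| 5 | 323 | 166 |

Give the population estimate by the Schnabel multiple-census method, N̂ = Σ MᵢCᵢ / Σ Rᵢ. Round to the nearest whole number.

Marked at large before each occasion: Mᵢ = Σⱼ<ᵢ (Cⱼ − Rⱼ) → M1=0, M2=457, M3=665, M4=717, M5=979
Σ MᵢCᵢ = 0·457 + 457·275 + 665·82 + 717·420 + 979·323 = 0 + 125675 + 54530 + 301140 + 316217 = 797562
Σ Rᵢ = 0 + 67 + 30 + 158 + 166 = 421
N̂ = 797562 / 421 ≈ 1894.4 → 1894

N ≈ 1894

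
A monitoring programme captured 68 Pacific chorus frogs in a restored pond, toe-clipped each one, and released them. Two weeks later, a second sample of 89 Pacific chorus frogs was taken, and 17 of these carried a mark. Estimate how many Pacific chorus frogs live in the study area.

N = 356

The marked fraction in the recapture sample should equal the marked fraction in the population: 17/89 = 68/N.
N = (68 × 89) / 17 = 6052 / 17 = 356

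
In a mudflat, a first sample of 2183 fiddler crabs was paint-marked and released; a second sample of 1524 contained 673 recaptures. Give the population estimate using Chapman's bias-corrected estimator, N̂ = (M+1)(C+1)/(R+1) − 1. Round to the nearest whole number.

N ≈ 4941

N̂ = (2183+1)(1524+1)/(673+1) − 1 = 2184·1525/674 − 1
= 3330600/674 − 1 ≈ 4941.5 − 1 ≈ 4940.5 → 4941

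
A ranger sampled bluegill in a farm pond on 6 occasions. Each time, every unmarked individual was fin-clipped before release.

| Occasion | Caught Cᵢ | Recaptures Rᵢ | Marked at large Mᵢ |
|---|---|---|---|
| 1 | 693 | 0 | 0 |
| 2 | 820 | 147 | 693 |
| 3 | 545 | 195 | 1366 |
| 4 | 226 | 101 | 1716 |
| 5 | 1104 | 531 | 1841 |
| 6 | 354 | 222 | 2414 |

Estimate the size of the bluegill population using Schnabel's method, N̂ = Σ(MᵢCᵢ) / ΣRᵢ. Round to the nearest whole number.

Σ MᵢCᵢ = 0·693 + 693·820 + 1366·545 + 1716·226 + 1841·1104 + 2414·354 = 0 + 568260 + 744470 + 387816 + 2032464 + 854556 = 4587566
Σ Rᵢ = 0 + 147 + 195 + 101 + 531 + 222 = 1196
N̂ = 4587566 / 1196 ≈ 3835.8 → 3836

N ≈ 3836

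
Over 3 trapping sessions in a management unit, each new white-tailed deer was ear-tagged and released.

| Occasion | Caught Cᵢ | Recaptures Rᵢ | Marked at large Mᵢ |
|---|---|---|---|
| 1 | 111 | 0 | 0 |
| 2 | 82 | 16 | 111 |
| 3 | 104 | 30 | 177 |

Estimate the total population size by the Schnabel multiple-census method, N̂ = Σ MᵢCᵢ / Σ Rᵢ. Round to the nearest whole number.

N ≈ 598

Σ MᵢCᵢ = 0·111 + 111·82 + 177·104 = 0 + 9102 + 18408 = 27510
Σ Rᵢ = 0 + 16 + 30 = 46
N̂ = 27510 / 46 ≈ 598.0 → 598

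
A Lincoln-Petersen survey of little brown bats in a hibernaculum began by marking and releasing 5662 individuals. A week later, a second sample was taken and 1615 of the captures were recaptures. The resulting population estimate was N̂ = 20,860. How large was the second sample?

C = 5950

From N = M·C/R: C = N·R / M = 20860·1615 / 5662 = 33688900 / 5662 = 5950.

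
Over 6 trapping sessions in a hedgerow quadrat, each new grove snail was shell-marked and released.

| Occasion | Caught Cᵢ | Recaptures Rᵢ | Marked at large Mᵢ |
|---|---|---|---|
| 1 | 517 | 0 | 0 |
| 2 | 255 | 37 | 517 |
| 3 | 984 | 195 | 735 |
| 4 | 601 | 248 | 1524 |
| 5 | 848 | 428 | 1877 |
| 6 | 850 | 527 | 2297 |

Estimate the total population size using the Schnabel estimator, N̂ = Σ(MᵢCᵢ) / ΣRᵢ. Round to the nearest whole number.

N ≈ 3704

Σ MᵢCᵢ = 0·517 + 517·255 + 735·984 + 1524·601 + 1877·848 + 2297·850 = 0 + 131835 + 723240 + 915924 + 1591696 + 1952450 = 5315145
Σ Rᵢ = 0 + 37 + 195 + 248 + 428 + 527 = 1435
N̂ = 5315145 / 1435 ≈ 3703.9 → 3704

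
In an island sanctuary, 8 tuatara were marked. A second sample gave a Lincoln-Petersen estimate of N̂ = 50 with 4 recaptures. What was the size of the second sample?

C = 25

From N = M·C/R: C = N·R / M = 50·4 / 8 = 200 / 8 = 25.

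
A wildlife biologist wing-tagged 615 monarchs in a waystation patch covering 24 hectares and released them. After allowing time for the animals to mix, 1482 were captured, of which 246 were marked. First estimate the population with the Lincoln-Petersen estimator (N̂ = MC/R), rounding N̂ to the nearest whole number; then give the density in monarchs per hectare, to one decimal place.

density ≈ 154.4 monarchs per hectare

N̂ = 615·1482/246 = 911430/246 = 3705
Density = N̂ / area = 3705 / 24 ≈ 154.38 → 154.4 per hectare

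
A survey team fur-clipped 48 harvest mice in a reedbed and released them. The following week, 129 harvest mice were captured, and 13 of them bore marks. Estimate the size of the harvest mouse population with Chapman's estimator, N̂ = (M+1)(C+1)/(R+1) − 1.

N̂ = (48+1)(129+1)/(13+1) − 1 = 49·130/14 − 1
= 6370/14 − 1 = 455 − 1 = 454

N = 454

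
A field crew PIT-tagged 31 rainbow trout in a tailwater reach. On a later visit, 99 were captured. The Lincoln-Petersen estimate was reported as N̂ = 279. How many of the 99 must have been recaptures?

R = 11

From N = M·C/R: R = M·C / N = 31·99 / 279 = 3069 / 279 = 11.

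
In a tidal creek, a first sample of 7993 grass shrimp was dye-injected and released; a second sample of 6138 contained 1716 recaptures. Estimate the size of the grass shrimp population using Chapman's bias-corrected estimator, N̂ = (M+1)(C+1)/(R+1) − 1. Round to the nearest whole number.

N̂ = (7993+1)(6138+1)/(1716+1) − 1 = 7994·6139/1717 − 1
= 49075166/1717 − 1 ≈ 28581.9 − 1 ≈ 28580.9 → 28581

N ≈ 28,581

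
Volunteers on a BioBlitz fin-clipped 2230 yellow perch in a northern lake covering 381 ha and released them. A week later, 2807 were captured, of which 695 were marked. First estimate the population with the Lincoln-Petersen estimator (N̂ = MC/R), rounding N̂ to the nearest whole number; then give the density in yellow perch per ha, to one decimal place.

density ≈ 23.6 yellow perch per ha

N̂ = 2230·2807/695 = 6259610/695 ≈ 9006.6 → 9007
Density = N̂ / area = 9007 / 381 ≈ 23.64 → 23.6 per ha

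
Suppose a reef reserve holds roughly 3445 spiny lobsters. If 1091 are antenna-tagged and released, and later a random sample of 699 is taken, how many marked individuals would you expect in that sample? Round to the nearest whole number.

expected recaptures ≈ 221

The marked fraction of the population is 1091/3445, so in a sample of 699 expect C·(M/N) marked.
E[R] = 1091 × 699 / 3445 = 762609 / 3445 ≈ 221.4 → 221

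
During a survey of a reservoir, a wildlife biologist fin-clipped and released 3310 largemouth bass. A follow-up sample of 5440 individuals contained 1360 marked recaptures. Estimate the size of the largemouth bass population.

The marked fraction in the recapture sample should equal the marked fraction in the population: 1360/5440 = 3310/N.
N = (3310 × 5440) / 1360 = 18006400 / 1360 = 13240

N = 13,240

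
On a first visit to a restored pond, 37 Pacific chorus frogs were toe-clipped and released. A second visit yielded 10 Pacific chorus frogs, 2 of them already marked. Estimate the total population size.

Lincoln-Petersen assumes M/N = R/C, so N = M·C / R.
N = (37 × 10) / 2 = 370 / 2 = 185

N = 185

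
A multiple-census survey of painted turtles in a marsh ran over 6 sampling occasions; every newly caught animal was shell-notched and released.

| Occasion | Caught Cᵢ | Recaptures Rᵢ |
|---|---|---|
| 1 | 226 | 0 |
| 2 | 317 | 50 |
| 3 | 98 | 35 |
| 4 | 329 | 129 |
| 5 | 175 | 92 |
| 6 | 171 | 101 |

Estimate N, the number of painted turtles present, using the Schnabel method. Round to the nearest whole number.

Marked at large before each occasion: Mᵢ = Σⱼ<ᵢ (Cⱼ − Rⱼ) → M1=0, M2=226, M3=493, M4=556, M5=756, M6=839
Σ MᵢCᵢ = 0·226 + 226·317 + 493·98 + 556·329 + 756·175 + 839·171 = 0 + 71642 + 48314 + 182924 + 132300 + 143469 = 578649
Σ Rᵢ = 0 + 50 + 35 + 129 + 92 + 101 = 407
N̂ = 578649 / 407 ≈ 1421.7 → 1422

N ≈ 1422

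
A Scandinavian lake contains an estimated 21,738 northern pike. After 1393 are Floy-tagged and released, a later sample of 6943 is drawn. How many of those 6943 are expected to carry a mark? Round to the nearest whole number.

expected recaptures ≈ 445

The marked fraction of the population is 1393/21738, so in a sample of 6943 expect C·(M/N) marked.
E[R] = 1393 × 6943 / 21738 = 9671599 / 21738 ≈ 444.9 → 445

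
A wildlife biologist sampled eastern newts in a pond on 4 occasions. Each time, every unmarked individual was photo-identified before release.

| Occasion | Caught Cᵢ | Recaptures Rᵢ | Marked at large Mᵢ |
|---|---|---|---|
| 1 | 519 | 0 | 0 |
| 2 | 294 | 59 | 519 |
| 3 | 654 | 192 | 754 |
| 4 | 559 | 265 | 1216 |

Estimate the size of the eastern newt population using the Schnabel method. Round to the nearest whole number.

N ≈ 2569

Σ MᵢCᵢ = 0·519 + 519·294 + 754·654 + 1216·559 = 0 + 152586 + 493116 + 679744 = 1325446
Σ Rᵢ = 0 + 59 + 192 + 265 = 516
N̂ = 1325446 / 516 ≈ 2568.7 → 2569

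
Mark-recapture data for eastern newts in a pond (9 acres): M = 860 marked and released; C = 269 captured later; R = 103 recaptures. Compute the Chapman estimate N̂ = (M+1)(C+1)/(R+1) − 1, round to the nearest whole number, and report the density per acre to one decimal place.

density ≈ 248.2 eastern newts per acre

N̂ = 861·270/104 − 1 = 232470/104 − 1 ≈ 2234.3 → 2234
Density = N̂ / area = 2234 / 9 ≈ 248.22 → 248.2 per acre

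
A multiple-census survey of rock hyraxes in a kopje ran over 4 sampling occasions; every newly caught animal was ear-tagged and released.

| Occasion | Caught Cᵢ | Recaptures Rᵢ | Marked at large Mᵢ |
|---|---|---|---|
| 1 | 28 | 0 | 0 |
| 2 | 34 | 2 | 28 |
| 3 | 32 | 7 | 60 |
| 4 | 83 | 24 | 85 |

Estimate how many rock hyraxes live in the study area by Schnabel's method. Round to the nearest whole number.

N ≈ 301

Σ MᵢCᵢ = 0·28 + 28·34 + 60·32 + 85·83 = 0 + 952 + 1920 + 7055 = 9927
Σ Rᵢ = 0 + 2 + 7 + 24 = 33
N̂ = 9927 / 33 ≈ 300.8 → 301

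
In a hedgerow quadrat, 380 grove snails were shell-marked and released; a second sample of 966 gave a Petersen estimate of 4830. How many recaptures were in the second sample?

From N = M·C/R: R = M·C / N = 380·966 / 4830 = 367080 / 4830 = 76.

R = 76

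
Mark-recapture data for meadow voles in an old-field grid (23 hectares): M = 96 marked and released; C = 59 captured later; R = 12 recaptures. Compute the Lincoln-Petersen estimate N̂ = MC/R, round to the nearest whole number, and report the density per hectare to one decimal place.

density ≈ 20.5 meadow voles per hectare

N̂ = 96·59/12 = 5664/12 = 472
Density = N̂ / area = 472 / 23 ≈ 20.52 → 20.5 per hectare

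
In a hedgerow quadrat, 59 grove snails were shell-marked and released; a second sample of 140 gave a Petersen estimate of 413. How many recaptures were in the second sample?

From N = M·C/R: R = M·C / N = 59·140 / 413 = 8260 / 413 = 20.

R = 20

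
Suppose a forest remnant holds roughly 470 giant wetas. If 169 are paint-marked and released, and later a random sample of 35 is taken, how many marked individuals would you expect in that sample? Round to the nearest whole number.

expected recaptures ≈ 13

The marked fraction of the population is 169/470, so in a sample of 35 expect C·(M/N) marked.
E[R] = 169 × 35 / 470 = 5915 / 470 ≈ 12.6 → 13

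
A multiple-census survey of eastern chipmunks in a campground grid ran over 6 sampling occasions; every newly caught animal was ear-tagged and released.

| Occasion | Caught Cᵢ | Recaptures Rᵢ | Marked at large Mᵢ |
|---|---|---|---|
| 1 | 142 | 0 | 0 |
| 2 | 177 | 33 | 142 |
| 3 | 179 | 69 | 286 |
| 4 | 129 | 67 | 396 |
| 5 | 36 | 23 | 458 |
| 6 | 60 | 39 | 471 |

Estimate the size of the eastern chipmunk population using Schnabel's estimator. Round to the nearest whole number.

N ≈ 745

Σ MᵢCᵢ = 0·142 + 142·177 + 286·179 + 396·129 + 458·36 + 471·60 = 0 + 25134 + 51194 + 51084 + 16488 + 28260 = 172160
Σ Rᵢ = 0 + 33 + 69 + 67 + 23 + 39 = 231
N̂ = 172160 / 231 ≈ 745.3 → 745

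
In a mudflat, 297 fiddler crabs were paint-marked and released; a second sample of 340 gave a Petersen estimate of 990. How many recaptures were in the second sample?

From N = M·C/R: R = M·C / N = 297·340 / 990 = 100980 / 990 = 102.

R = 102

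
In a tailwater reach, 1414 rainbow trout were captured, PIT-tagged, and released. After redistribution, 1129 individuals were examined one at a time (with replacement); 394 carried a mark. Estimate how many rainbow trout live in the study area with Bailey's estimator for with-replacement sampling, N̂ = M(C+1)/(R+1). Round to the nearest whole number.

N ≈ 4045

N̂ = 1414·(1129+1)/(394+1) = 1414·1130/395 = 1597820/395 ≈ 4045.1 → 4045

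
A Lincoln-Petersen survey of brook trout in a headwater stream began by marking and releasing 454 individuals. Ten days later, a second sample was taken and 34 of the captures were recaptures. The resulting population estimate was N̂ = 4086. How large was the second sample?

C = 306

From N = M·C/R: C = N·R / M = 4086·34 / 454 = 138924 / 454 = 306.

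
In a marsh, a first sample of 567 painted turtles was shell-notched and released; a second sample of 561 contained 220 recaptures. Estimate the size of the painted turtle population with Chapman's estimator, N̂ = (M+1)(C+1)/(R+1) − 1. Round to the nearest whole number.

N ≈ 1443

N̂ = (567+1)(561+1)/(220+1) − 1 = 568·562/221 − 1
= 319216/221 − 1 ≈ 1444.4 − 1 ≈ 1443.4 → 1443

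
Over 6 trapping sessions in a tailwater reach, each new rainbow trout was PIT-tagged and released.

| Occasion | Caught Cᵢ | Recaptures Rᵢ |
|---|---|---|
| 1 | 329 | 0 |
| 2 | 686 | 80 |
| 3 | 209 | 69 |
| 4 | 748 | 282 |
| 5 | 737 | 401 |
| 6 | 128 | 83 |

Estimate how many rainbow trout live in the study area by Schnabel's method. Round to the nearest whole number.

N ≈ 2843

Marked at large before each occasion: Mᵢ = Σⱼ<ᵢ (Cⱼ − Rⱼ) → M1=0, M2=329, M3=935, M4=1075, M5=1541, M6=1877
Σ MᵢCᵢ = 0·329 + 329·686 + 935·209 + 1075·748 + 1541·737 + 1877·128 = 0 + 225694 + 195415 + 804100 + 1135717 + 240256 = 2601182
Σ Rᵢ = 0 + 80 + 69 + 282 + 401 + 83 = 915
N̂ = 2601182 / 915 ≈ 2842.8 → 2843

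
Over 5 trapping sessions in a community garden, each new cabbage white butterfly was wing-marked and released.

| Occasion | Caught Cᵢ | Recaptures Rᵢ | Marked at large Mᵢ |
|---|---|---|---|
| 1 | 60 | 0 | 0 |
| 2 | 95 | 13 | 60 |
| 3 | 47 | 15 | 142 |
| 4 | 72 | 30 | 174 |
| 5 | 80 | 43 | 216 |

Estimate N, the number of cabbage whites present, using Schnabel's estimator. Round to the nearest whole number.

N ≈ 418

Σ MᵢCᵢ = 0·60 + 60·95 + 142·47 + 174·72 + 216·80 = 0 + 5700 + 6674 + 12528 + 17280 = 42182
Σ Rᵢ = 0 + 13 + 15 + 30 + 43 = 101
N̂ = 42182 / 101 ≈ 417.6 → 418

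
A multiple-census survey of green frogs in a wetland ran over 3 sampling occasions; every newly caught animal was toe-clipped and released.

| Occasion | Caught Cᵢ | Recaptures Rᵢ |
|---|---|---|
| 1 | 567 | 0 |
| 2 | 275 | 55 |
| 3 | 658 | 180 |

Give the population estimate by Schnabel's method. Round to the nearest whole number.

Marked at large before each occasion: Mᵢ = Σⱼ<ᵢ (Cⱼ − Rⱼ) → M1=0, M2=567, M3=787
Σ MᵢCᵢ = 0·567 + 567·275 + 787·658 = 0 + 155925 + 517846 = 673771
Σ Rᵢ = 0 + 55 + 180 = 235
N̂ = 673771 / 235 ≈ 2867.1 → 2867

N ≈ 2867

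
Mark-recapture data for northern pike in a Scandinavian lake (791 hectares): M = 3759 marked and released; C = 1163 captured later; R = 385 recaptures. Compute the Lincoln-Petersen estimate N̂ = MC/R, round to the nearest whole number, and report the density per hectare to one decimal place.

N̂ = 3759·1163/385 = 4371717/385 ≈ 11355.1 → 11355
Density = N̂ / area = 11355 / 791 ≈ 14.36 → 14.4 per hectare

density ≈ 14.4 northern pike per hectare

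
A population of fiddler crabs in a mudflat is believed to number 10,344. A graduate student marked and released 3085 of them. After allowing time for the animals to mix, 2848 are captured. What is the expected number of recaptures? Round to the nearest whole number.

expected recaptures ≈ 849

The marked fraction of the population is 3085/10344, so in a sample of 2848 expect C·(M/N) marked.
E[R] = 3085 × 2848 / 10344 = 8786080 / 10344 ≈ 849.4 → 849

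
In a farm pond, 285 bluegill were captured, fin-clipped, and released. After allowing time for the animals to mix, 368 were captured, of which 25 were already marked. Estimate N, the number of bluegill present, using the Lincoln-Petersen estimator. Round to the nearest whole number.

Lincoln-Petersen assumes M/N = R/C, so N = M·C / R.
N = (285 × 368) / 25 = 104880 / 25 ≈ 4195.2 → 4195

N ≈ 4195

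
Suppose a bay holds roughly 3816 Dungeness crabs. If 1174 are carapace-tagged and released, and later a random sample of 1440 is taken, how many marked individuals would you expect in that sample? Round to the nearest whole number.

Expected recaptures E[R] = M·C / N.
E[R] = 1174 × 1440 / 3816 = 1690560 / 3816 ≈ 443.0 → 443

expected recaptures ≈ 443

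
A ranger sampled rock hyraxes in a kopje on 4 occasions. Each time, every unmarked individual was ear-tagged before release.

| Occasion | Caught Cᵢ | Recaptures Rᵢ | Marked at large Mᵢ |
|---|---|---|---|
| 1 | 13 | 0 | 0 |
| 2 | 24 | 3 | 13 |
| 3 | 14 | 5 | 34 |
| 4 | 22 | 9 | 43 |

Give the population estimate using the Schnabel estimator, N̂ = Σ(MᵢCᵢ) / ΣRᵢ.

Σ MᵢCᵢ = 0·13 + 13·24 + 34·14 + 43·22 = 0 + 312 + 476 + 946 = 1734
Σ Rᵢ = 0 + 3 + 5 + 9 = 17
N̂ = 1734 / 17 = 102

N = 102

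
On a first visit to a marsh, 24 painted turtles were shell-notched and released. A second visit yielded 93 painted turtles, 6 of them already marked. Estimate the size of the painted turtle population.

N = (24 × 93) / 6 = 2232 / 6 = 372

N = 372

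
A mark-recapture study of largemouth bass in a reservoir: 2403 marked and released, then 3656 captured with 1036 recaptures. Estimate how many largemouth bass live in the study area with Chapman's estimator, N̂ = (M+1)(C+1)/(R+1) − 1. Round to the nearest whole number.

N ≈ 8477

N̂ = (2403+1)(3656+1)/(1036+1) − 1 = 2404·3657/1037 − 1
= 8791428/1037 − 1 ≈ 8477.8 − 1 ≈ 8476.8 → 8477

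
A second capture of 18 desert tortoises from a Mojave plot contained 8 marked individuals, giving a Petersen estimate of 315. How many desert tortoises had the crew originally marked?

M = 140

From N = M·C/R: M = N·R / C = 315·8 / 18 = 2520 / 18 = 140.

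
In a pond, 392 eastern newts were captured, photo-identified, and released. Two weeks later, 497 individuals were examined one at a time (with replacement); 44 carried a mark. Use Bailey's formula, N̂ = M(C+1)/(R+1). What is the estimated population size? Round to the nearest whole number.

N ≈ 4338

N̂ = 392·(497+1)/(44+1) = 392·498/45 = 195216/45 ≈ 4338.1 → 4338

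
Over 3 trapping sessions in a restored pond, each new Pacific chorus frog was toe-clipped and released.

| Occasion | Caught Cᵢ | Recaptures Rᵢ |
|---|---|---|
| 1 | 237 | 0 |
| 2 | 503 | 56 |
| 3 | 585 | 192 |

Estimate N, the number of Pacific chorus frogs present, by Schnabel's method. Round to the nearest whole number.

Marked at large before each occasion: Mᵢ = Σⱼ<ᵢ (Cⱼ − Rⱼ) → M1=0, M2=237, M3=684
Σ MᵢCᵢ = 0·237 + 237·503 + 684·585 = 0 + 119211 + 400140 = 519351
Σ Rᵢ = 0 + 56 + 192 = 248
N̂ = 519351 / 248 ≈ 2094.2 → 2094

N ≈ 2094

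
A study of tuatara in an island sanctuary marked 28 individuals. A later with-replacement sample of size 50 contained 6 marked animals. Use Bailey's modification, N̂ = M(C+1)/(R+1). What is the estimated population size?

N = 204

N̂ = 28·(50+1)/(6+1) = 28·51/7 = 1428/7 = 204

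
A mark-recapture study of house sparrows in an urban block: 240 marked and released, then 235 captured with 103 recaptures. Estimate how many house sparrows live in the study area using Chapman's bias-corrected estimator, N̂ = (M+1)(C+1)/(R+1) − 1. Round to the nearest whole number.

N̂ = (240+1)(235+1)/(103+1) − 1 = 241·236/104 − 1
= 56876/104 − 1 ≈ 546.9 − 1 ≈ 545.9 → 546

N ≈ 546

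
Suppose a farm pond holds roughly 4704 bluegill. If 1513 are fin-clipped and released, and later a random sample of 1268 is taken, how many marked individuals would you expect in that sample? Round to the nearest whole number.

expected recaptures ≈ 408

Expected recaptures E[R] = M·C / N.
E[R] = 1513 × 1268 / 4704 = 1918484 / 4704 ≈ 407.8 → 408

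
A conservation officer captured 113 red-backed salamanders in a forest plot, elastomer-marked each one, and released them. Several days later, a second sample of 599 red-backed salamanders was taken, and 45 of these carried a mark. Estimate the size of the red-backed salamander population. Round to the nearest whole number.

If marked individuals mix randomly, R/C ≈ M/N, giving N ≈ M·C/R.
N = (113 × 599) / 45 = 67687 / 45 ≈ 1504.2 → 1504

N ≈ 1504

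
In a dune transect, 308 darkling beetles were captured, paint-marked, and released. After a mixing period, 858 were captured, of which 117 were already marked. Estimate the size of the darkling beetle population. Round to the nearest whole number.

N = (308 × 858) / 117 = 264264 / 117 ≈ 2258.7 → 2259

N ≈ 2259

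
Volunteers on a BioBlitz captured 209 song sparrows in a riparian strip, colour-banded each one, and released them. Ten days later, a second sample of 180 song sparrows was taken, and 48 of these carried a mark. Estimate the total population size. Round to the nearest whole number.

N ≈ 784

If marked individuals mix randomly, R/C ≈ M/N, giving N ≈ M·C/R.
N = (209 × 180) / 48 = 37620 / 48 ≈ 783.8 → 784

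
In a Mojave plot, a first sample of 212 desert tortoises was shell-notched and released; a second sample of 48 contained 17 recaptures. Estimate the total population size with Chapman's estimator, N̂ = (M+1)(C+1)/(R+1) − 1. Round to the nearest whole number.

N ≈ 579

N̂ = (212+1)(48+1)/(17+1) − 1 = 213·49/18 − 1
= 10437/18 − 1 ≈ 579.8 − 1 ≈ 578.8 → 579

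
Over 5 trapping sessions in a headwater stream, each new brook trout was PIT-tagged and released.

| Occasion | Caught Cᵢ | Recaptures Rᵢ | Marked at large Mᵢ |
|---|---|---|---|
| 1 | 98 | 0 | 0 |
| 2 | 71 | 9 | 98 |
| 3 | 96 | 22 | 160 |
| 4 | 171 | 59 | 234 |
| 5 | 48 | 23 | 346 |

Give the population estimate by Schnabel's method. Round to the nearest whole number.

N ≈ 699

Σ MᵢCᵢ = 0·98 + 98·71 + 160·96 + 234·171 + 346·48 = 0 + 6958 + 15360 + 40014 + 16608 = 78940
Σ Rᵢ = 0 + 9 + 22 + 59 + 23 = 113
N̂ = 78940 / 113 ≈ 698.6 → 699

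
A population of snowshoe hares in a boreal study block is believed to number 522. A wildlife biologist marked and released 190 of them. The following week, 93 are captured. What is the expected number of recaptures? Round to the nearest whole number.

expected recaptures ≈ 34

Expected recaptures E[R] = M·C / N.
E[R] = 190 × 93 / 522 = 17670 / 522 ≈ 33.9 → 34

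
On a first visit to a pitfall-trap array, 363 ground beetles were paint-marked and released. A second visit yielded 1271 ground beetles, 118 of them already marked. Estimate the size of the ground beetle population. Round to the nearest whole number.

N = (363 × 1271) / 118 = 461373 / 118 ≈ 3909.9 → 3910

N ≈ 3910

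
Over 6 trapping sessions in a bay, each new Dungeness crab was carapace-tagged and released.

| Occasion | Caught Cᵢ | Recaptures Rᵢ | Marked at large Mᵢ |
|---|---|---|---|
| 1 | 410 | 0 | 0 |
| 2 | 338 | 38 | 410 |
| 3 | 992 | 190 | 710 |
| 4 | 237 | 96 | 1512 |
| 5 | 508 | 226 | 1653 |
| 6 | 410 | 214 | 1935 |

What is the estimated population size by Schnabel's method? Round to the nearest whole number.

N ≈ 3710

Σ MᵢCᵢ = 0·410 + 410·338 + 710·992 + 1512·237 + 1653·508 + 1935·410 = 0 + 138580 + 704320 + 358344 + 839724 + 793350 = 2834318
Σ Rᵢ = 0 + 38 + 190 + 96 + 226 + 214 = 764
N̂ = 2834318 / 764 ≈ 3709.8 → 3710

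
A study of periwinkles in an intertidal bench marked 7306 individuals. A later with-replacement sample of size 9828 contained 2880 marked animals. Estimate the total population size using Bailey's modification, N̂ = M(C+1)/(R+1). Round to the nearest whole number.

N̂ = 7306·(9828+1)/(2880+1) = 7306·9829/2881 = 71810674/2881 ≈ 24925.6 → 24926

N ≈ 24,926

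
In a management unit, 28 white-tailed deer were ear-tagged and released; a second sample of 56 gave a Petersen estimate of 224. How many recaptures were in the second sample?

R = 7

From N = M·C/R: R = M·C / N = 28·56 / 224 = 1568 / 224 = 7.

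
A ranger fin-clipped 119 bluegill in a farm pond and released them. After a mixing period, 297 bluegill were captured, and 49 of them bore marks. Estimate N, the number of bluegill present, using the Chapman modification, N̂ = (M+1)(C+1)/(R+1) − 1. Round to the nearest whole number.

N ≈ 714

N̂ = (119+1)(297+1)/(49+1) − 1 = 120·298/50 − 1
= 35760/50 − 1 ≈ 715.2 − 1 ≈ 714.2 → 714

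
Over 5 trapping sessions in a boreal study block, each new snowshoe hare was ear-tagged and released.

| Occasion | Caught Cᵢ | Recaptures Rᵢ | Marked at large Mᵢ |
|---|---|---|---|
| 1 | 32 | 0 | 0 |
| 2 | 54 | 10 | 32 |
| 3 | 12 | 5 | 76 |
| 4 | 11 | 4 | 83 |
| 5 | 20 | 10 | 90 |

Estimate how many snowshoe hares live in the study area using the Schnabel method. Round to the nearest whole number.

N ≈ 185

Σ MᵢCᵢ = 0·32 + 32·54 + 76·12 + 83·11 + 90·20 = 0 + 1728 + 912 + 913 + 1800 = 5353
Σ Rᵢ = 0 + 10 + 5 + 4 + 10 = 29
N̂ = 5353 / 29 ≈ 184.6 → 185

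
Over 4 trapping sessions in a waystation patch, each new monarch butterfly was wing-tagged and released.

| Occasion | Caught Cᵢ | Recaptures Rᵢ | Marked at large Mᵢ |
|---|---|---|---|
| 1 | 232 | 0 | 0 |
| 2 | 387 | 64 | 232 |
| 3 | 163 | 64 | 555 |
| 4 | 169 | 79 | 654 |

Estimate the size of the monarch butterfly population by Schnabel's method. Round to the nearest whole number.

N ≈ 1405

Σ MᵢCᵢ = 0·232 + 232·387 + 555·163 + 654·169 = 0 + 89784 + 90465 + 110526 = 290775
Σ Rᵢ = 0 + 64 + 64 + 79 = 207
N̂ = 290775 / 207 ≈ 1404.7 → 1405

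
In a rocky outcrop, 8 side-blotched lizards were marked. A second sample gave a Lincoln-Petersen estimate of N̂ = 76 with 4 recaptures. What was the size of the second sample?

From N = M·C/R: C = N·R / M = 76·4 / 8 = 304 / 8 = 38.

C = 38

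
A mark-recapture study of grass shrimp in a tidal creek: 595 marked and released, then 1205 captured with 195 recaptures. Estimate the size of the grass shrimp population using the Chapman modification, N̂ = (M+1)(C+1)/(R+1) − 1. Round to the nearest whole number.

N̂ = (595+1)(1205+1)/(195+1) − 1 = 596·1206/196 − 1
= 718776/196 − 1 ≈ 3667.2 − 1 ≈ 3666.2 → 3666

N ≈ 3666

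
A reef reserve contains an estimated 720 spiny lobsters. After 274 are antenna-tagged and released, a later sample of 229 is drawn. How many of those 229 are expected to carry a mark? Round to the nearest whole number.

expected recaptures ≈ 87

The marked fraction of the population is 274/720, so in a sample of 229 expect C·(M/N) marked.
E[R] = 274 × 229 / 720 = 62746 / 720 ≈ 87.1 → 87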